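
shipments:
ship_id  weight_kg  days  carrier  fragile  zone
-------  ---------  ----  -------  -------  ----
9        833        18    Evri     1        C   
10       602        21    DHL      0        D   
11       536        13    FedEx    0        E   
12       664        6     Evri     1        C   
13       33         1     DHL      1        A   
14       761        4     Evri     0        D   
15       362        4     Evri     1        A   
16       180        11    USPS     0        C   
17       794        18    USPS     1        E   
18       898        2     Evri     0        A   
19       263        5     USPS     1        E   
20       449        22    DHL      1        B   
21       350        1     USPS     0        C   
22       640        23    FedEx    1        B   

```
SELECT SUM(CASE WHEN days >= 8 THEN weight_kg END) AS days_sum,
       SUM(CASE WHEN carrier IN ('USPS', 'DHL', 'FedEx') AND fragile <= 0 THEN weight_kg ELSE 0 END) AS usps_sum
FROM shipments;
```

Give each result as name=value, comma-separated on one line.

days_sum=4034, usps_sum=1668

[days_sum: days >= 8]
ship_id=9: ✓ → 833
ship_id=10: ✓ → 602
ship_id=11: ✓ → 536
ship_id=12: ✗
ship_id=13: ✗
ship_id=14: ✗
ship_id=15: ✗
ship_id=16: ✓ → 180
ship_id=17: ✓ → 794
ship_id=18: ✗
ship_id=19: ✗
ship_id=20: ✓ → 449
ship_id=21: ✗
ship_id=22: ✓ → 640
days_sum = 833 + 602 + 536 + 180 + 794 + 449 + 640 = 4034
—
[usps_sum: carrier IN ('USPS', 'DHL', 'FedEx') AND fragile <= 0]
ship_id=9: ✗
ship_id=10: ✓ → 602
ship_id=11: ✓ → 536
ship_id=12: ✗
ship_id=13: ✗
ship_id=14: ✗
ship_id=15: ✗
ship_id=16: ✓ → 180
ship_id=17: ✗
ship_id=18: ✗
ship_id=19: ✗
ship_id=20: ✗
ship_id=21: ✓ → 350
ship_id=22: ✗
usps_sum = 602 + 536 + 180 + 350 = 1668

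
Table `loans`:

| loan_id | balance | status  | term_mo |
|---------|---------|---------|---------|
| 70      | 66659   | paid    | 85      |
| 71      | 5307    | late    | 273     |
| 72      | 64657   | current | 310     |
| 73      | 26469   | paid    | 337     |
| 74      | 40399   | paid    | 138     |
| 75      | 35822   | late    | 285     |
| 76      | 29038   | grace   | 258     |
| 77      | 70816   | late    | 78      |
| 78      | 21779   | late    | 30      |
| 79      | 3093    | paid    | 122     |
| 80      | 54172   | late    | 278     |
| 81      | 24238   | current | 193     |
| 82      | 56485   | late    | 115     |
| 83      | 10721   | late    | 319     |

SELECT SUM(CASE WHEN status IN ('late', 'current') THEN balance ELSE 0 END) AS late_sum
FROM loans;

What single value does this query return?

343997

loan_id=70: ✗
loan_id=71: ✓ → 5307
loan_id=72: ✓ → 64657
loan_id=73: ✗
loan_id=74: ✗
loan_id=75: ✓ → 35822
loan_id=76: ✗
loan_id=77: ✓ → 70816
loan_id=78: ✓ → 21779
loan_id=79: ✗
loan_id=80: ✓ → 54172
loan_id=81: ✓ → 24238
loan_id=82: ✓ → 56485
loan_id=83: ✓ → 10721
late_sum = 5307 + 64657 + 35822 + 70816 + 21779 + 54172 + 24238 + 56485 + 10721 = 343997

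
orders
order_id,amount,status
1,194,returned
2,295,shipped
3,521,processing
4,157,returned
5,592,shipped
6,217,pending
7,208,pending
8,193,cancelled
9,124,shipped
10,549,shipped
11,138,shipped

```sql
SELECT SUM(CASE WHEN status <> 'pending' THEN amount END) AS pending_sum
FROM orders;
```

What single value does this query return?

2763

order_id=1: ✓ → 194
order_id=2: ✓ → 295
order_id=3: ✓ → 521
order_id=4: ✓ → 157
order_id=5: ✓ → 592
order_id=6: ✗
order_id=7: ✗
order_id=8: ✓ → 193
order_id=9: ✓ → 124
order_id=10: ✓ → 549
order_id=11: ✓ → 138
pending_sum = 194 + 295 + 521 + 157 + 592 + 193 + 124 + 549 + 138 = 2763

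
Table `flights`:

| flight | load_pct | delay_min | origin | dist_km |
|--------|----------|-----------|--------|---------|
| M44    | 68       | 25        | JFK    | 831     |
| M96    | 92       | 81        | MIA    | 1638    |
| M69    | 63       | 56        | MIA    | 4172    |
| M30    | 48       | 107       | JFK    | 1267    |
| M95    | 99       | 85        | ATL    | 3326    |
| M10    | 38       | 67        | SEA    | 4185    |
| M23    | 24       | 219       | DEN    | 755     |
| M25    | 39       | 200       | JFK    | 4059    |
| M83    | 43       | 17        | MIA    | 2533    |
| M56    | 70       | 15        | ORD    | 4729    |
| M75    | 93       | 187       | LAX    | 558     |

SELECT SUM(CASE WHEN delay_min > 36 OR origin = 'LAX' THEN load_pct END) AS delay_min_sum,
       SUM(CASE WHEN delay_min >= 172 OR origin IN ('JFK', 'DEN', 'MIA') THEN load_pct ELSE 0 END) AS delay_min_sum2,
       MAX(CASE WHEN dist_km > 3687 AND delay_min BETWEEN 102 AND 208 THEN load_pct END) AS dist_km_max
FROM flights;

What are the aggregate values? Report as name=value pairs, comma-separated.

delay_min_sum=496, delay_min_sum2=470, dist_km_max=39

[delay_min_sum: delay_min > 36 OR origin = 'LAX']
flight=M44: ✗
flight=M96: ✓ → 92
flight=M69: ✓ → 63
flight=M30: ✓ → 48
flight=M95: ✓ → 99
flight=M10: ✓ → 38
flight=M23: ✓ → 24
flight=M25: ✓ → 39
flight=M83: ✗
flight=M56: ✗
flight=M75: ✓ → 93
delay_min_sum = 92 + 63 + 48 + 99 + 38 + 24 + 39 + 93 = 496
—
[delay_min_sum2: delay_min >= 172 OR origin IN ('JFK', 'DEN', 'MIA')]
flight=M44: ✓ → 68
flight=M96: ✓ → 92
flight=M69: ✓ → 63
flight=M30: ✓ → 48
flight=M95: ✗
flight=M10: ✗
flight=M23: ✓ → 24
flight=M25: ✓ → 39
flight=M83: ✓ → 43
flight=M56: ✗
flight=M75: ✓ → 93
delay_min_sum2 = 68 + 92 + 63 + 48 + 24 + 39 + 43 + 93 = 470
—
[dist_km_max: dist_km > 3687 AND delay_min BETWEEN 102 AND 208]
flight=M44: ✗
flight=M96: ✗
flight=M69: ✗
flight=M30: ✗
flight=M95: ✗
flight=M10: ✗
flight=M23: ✗
flight=M25: ✓ → 39
flight=M83: ✗
flight=M56: ✗
flight=M75: ✗
dist_km_max = MAX(39) = 39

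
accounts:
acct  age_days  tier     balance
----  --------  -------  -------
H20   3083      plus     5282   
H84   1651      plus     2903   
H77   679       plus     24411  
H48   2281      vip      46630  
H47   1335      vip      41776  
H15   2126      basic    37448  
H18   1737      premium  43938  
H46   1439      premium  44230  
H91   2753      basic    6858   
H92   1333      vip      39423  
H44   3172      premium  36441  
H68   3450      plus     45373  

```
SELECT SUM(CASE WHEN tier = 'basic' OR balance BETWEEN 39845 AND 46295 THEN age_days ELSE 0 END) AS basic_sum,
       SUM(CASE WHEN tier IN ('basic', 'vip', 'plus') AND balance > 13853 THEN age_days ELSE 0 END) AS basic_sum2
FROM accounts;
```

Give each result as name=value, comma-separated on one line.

basic_sum=12840, basic_sum2=11204

[basic_sum: tier = 'basic' OR balance BETWEEN 39845 AND 46295]
acct=H20: ✗
acct=H84: ✗
acct=H77: ✗
acct=H48: ✗
acct=H47: ✓ → 1335
acct=H15: ✓ → 2126
acct=H18: ✓ → 1737
acct=H46: ✓ → 1439
acct=H91: ✓ → 2753
acct=H92: ✗
acct=H44: ✗
acct=H68: ✓ → 3450
basic_sum = 1335 + 2126 + 1737 + 1439 + 2753 + 3450 = 12840
—
[basic_sum2: tier IN ('basic', 'vip', 'plus') AND balance > 13853]
acct=H20: ✗
acct=H84: ✗
acct=H77: ✓ → 679
acct=H48: ✓ → 2281
acct=H47: ✓ → 1335
acct=H15: ✓ → 2126
acct=H18: ✗
acct=H46: ✗
acct=H91: ✗
acct=H92: ✓ → 1333
acct=H44: ✗
acct=H68: ✓ → 3450
basic_sum2 = 679 + 2281 + 1335 + 2126 + 1333 + 3450 = 11204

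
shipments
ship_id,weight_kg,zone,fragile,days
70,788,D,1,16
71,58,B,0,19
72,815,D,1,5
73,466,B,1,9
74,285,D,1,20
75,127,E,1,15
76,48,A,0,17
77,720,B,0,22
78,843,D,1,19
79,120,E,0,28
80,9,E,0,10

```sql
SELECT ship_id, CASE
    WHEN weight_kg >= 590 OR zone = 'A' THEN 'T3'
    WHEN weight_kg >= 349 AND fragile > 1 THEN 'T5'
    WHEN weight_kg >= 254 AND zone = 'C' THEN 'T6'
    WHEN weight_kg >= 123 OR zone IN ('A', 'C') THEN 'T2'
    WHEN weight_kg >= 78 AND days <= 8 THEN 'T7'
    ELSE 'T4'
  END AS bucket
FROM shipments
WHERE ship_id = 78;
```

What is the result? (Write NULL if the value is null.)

ship_id = 78: weight_kg=843, zone=D, fragile=1, days=19.
weight_kg >= 590 OR zone = 'A' → true → T3

T3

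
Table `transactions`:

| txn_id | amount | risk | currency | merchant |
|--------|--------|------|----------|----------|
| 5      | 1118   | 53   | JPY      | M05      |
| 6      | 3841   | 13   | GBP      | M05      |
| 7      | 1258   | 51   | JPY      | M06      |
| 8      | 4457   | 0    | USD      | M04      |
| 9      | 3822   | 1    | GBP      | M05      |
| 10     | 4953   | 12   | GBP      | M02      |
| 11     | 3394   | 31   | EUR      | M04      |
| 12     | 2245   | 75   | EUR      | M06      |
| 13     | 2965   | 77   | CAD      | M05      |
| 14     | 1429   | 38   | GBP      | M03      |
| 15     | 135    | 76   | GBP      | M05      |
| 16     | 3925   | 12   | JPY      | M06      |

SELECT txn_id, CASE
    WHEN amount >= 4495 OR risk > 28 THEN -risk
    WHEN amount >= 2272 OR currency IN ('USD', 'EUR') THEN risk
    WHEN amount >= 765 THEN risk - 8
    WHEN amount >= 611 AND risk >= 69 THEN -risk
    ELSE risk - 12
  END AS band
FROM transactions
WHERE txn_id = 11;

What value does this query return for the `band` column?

txn_id = 11: amount=3394, risk=31, currency=EUR, merchant=M04.
amount >= 4495 OR risk > 28 → true → -31

-31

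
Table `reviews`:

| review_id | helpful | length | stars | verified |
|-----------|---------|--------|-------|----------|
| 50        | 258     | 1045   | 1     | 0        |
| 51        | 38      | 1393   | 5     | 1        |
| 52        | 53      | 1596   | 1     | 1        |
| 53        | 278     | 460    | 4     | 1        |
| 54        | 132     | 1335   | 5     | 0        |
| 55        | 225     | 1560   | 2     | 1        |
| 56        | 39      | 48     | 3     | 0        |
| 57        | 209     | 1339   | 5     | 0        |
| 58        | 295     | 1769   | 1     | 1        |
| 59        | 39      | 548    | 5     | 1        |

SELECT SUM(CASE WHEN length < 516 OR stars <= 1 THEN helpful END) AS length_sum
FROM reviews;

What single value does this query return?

923

review_id=50: ✓ → 258
review_id=51: ✗
review_id=52: ✓ → 53
review_id=53: ✓ → 278
review_id=54: ✗
review_id=55: ✗
review_id=56: ✓ → 39
review_id=57: ✗
review_id=58: ✓ → 295
review_id=59: ✗
length_sum = 258 + 53 + 278 + 39 + 295 = 923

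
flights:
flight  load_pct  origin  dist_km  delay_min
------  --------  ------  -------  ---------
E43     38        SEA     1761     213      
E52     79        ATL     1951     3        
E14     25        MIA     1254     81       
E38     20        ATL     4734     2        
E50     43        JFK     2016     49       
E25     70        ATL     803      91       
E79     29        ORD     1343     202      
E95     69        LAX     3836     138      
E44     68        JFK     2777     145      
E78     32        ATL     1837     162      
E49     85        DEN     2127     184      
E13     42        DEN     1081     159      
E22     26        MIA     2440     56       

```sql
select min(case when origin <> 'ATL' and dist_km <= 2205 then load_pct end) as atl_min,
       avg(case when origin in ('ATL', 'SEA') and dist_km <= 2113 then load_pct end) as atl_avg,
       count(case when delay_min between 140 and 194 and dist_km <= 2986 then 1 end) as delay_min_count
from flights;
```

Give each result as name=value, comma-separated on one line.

[atl_min: origin <> 'ATL' and dist_km <= 2205]
flight=E43: ✓ → 38
flight=E52: ✗
flight=E14: ✓ → 25
flight=E38: ✗
flight=E50: ✓ → 43
flight=E25: ✗
flight=E79: ✓ → 29
flight=E95: ✗
flight=E44: ✗
flight=E78: ✗
flight=E49: ✓ → 85
flight=E13: ✓ → 42
flight=E22: ✗
atl_min = MIN(38, 25, 43, 29, 85, 42) = 25
—
[atl_avg: origin in ('ATL', 'SEA') and dist_km <= 2113]
flight=E43: ✓ → 38
flight=E52: ✓ → 79
flight=E14: ✗
flight=E38: ✗
flight=E50: ✗
flight=E25: ✓ → 70
flight=E79: ✗
flight=E95: ✗
flight=E44: ✗
flight=E78: ✓ → 32
flight=E49: ✗
flight=E13: ✗
flight=E22: ✗
atl_avg = (38 + 79 + 70 + 32) / 4 = 54.75
—
[delay_min_count: delay_min between 140 and 194 and dist_km <= 2986]
flight=E43: ✗
flight=E52: ✗
flight=E14: ✗
flight=E38: ✗
flight=E50: ✗
flight=E25: ✗
flight=E79: ✗
flight=E95: ✗
flight=E44: ✓ → 1
flight=E78: ✓ → 1
flight=E49: ✓ → 1
flight=E13: ✓ → 1
flight=E22: ✗
delay_min_count = COUNT(1, 1, 1, 1) = 4

atl_min=25, atl_avg=54.75, delay_min_count=4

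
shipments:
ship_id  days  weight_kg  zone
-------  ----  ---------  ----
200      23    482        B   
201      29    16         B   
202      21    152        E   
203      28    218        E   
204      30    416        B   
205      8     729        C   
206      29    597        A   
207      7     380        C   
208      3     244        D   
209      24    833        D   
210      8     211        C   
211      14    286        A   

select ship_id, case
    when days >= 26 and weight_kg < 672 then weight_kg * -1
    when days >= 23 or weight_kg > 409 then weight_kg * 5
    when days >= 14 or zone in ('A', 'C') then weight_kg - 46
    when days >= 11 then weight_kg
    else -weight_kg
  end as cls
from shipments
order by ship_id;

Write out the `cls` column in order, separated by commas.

2410, -16, 106, -218, -416, 3645, -597, 334, -244, 4165, 165, 240

ship_id=200: days >= 23 or weight_kg > 409 → 2410
ship_id=201: days >= 26 and weight_kg < 672 → -16
ship_id=202: days >= 14 or zone in ('A', 'C') → 106
ship_id=203: days >= 26 and weight_kg < 672 → -218
ship_id=204: days >= 26 and weight_kg < 672 → -416
ship_id=205: days >= 23 or weight_kg > 409 → 3645
ship_id=206: days >= 26 and weight_kg < 672 → -597
ship_id=207: days >= 14 or zone in ('A', 'C') → 334
ship_id=208: ELSE → -244
ship_id=209: days >= 23 or weight_kg > 409 → 4165
ship_id=210: days >= 14 or zone in ('A', 'C') → 165
ship_id=211: days >= 14 or zone in ('A', 'C') → 240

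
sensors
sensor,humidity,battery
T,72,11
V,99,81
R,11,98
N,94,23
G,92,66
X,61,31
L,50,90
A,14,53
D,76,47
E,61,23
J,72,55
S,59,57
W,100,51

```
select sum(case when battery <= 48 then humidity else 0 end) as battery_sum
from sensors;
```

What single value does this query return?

sensor=T: ✓ → 72
sensor=V: ✗
sensor=R: ✗
sensor=N: ✓ → 94
sensor=G: ✗
sensor=X: ✓ → 61
sensor=L: ✗
sensor=A: ✗
sensor=D: ✓ → 76
sensor=E: ✓ → 61
sensor=J: ✗
sensor=S: ✗
sensor=W: ✗
battery_sum = 72 + 94 + 61 + 76 + 61 = 364

364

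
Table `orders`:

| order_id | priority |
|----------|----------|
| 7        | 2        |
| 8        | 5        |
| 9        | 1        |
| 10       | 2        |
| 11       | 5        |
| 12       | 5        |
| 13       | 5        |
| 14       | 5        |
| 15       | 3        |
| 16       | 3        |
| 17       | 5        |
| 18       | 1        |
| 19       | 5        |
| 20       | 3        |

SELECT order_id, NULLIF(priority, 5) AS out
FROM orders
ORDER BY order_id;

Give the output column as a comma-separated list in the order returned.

2, NULL, 1, 2, NULL, NULL, NULL, NULL, 3, 3, NULL, 1, NULL, 3

order_id=7: priority=2 vs 5: differ → 2
order_id=8: priority=5 vs 5: equal → NULL
order_id=9: priority=1 vs 5: differ → 1
order_id=10: priority=2 vs 5: differ → 2
order_id=11: priority=5 vs 5: equal → NULL
order_id=12: priority=5 vs 5: equal → NULL
order_id=13: priority=5 vs 5: equal → NULL
order_id=14: priority=5 vs 5: equal → NULL
order_id=15: priority=3 vs 5: differ → 3
order_id=16: priority=3 vs 5: differ → 3
order_id=17: priority=5 vs 5: equal → NULL
order_id=18: priority=1 vs 5: differ → 1
order_id=19: priority=5 vs 5: equal → NULL
order_id=20: priority=3 vs 5: differ → 3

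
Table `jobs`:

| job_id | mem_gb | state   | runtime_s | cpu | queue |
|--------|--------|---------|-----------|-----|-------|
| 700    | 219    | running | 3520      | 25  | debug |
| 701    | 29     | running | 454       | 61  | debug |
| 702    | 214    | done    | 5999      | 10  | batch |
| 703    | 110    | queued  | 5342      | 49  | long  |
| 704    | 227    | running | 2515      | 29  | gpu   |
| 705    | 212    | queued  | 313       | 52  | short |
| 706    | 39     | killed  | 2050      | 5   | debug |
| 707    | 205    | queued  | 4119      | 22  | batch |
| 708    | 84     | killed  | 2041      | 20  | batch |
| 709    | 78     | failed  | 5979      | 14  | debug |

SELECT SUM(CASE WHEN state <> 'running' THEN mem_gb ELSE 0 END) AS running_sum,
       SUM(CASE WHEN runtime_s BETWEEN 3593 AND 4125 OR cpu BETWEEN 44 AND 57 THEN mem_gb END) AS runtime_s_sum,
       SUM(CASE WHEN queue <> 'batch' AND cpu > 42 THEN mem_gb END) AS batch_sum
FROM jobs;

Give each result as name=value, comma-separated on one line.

[running_sum: state <> 'running']
job_id=700: ✗
job_id=701: ✗
job_id=702: ✓ → 214
job_id=703: ✓ → 110
job_id=704: ✗
job_id=705: ✓ → 212
job_id=706: ✓ → 39
job_id=707: ✓ → 205
job_id=708: ✓ → 84
job_id=709: ✓ → 78
running_sum = 214 + 110 + 212 + 39 + 205 + 84 + 78 = 942
—
[runtime_s_sum: runtime_s BETWEEN 3593 AND 4125 OR cpu BETWEEN 44 AND 57]
job_id=700: ✗
job_id=701: ✗
job_id=702: ✗
job_id=703: ✓ → 110
job_id=704: ✗
job_id=705: ✓ → 212
job_id=706: ✗
job_id=707: ✓ → 205
job_id=708: ✗
job_id=709: ✗
runtime_s_sum = 110 + 212 + 205 = 527
—
[batch_sum: queue <> 'batch' AND cpu > 42]
job_id=700: ✗
job_id=701: ✓ → 29
job_id=702: ✗
job_id=703: ✓ → 110
job_id=704: ✗
job_id=705: ✓ → 212
job_id=706: ✗
job_id=707: ✗
job_id=708: ✗
job_id=709: ✗
batch_sum = 29 + 110 + 212 = 351

running_sum=942, runtime_s_sum=527, batch_sum=351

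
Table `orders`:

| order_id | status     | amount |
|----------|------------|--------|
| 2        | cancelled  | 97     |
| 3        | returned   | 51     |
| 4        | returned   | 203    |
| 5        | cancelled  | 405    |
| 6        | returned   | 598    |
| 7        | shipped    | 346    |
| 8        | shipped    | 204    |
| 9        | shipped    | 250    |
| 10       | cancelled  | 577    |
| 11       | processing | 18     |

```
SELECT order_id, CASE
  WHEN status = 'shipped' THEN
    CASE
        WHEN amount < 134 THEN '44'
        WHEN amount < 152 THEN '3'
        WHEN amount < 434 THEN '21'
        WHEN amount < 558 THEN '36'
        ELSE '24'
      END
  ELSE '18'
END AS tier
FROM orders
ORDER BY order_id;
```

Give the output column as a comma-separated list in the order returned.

18, 18, 18, 18, 18, 21, 21, 21, 18, 18

order_id=2: status='cancelled' → outer ELSE → 18
order_id=3: status='returned' → outer ELSE → 18
order_id=4: status='returned' → outer ELSE → 18
order_id=5: status='cancelled' → outer ELSE → 18
order_id=6: status='returned' → outer ELSE → 18
order_id=7: status='shipped' → inner[amount < 434] → 21
order_id=8: status='shipped' → inner[amount < 434] → 21
order_id=9: status='shipped' → inner[amount < 434] → 21
order_id=10: status='cancelled' → outer ELSE → 18
order_id=11: status='processing' → outer ELSE → 18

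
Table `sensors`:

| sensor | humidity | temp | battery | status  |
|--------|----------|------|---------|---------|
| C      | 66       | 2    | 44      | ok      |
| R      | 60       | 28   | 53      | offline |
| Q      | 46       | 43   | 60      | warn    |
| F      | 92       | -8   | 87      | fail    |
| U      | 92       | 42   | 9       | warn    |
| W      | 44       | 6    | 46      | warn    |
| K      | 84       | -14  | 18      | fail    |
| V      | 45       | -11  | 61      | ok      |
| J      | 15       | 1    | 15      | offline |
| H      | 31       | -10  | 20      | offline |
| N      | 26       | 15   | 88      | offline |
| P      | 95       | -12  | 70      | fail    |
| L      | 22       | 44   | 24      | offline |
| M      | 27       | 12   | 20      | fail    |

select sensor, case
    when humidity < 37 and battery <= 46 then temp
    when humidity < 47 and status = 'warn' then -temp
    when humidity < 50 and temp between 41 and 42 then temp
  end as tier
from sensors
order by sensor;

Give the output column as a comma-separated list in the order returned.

NULL, NULL, -10, 1, NULL, 44, 12, NULL, NULL, -43, NULL, NULL, NULL, -6

sensor=C: (no match → NULL) → NULL
sensor=F: (no match → NULL) → NULL
sensor=H: humidity < 37 and battery <= 46 → -10
sensor=J: humidity < 37 and battery <= 46 → 1
sensor=K: (no match → NULL) → NULL
sensor=L: humidity < 37 and battery <= 46 → 44
sensor=M: humidity < 37 and battery <= 46 → 12
sensor=N: (no match → NULL) → NULL
sensor=P: (no match → NULL) → NULL
sensor=Q: humidity < 47 and status = 'warn' → -43
sensor=R: (no match → NULL) → NULL
sensor=U: (no match → NULL) → NULL
sensor=V: (no match → NULL) → NULL
sensor=W: humidity < 47 and status = 'warn' → -6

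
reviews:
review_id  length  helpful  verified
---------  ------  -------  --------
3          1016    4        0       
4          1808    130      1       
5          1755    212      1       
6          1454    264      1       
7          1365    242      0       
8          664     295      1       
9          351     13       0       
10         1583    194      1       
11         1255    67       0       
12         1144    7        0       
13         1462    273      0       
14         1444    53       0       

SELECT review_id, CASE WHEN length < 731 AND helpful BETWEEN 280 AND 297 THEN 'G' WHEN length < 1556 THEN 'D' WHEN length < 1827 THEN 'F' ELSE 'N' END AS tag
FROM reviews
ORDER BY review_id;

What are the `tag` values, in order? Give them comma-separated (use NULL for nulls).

review_id=3: length < 1556 → D
review_id=4: length < 1827 → F
review_id=5: length < 1827 → F
review_id=6: length < 1556 → D
review_id=7: length < 1556 → D
review_id=8: length < 731 AND helpful BETWEEN 280 AND 297 → G
review_id=9: length < 1556 → D
review_id=10: length < 1827 → F
review_id=11: length < 1556 → D
review_id=12: length < 1556 → D
review_id=13: length < 1556 → D
review_id=14: length < 1556 → D

D, F, F, D, D, G, D, F, D, D, D, D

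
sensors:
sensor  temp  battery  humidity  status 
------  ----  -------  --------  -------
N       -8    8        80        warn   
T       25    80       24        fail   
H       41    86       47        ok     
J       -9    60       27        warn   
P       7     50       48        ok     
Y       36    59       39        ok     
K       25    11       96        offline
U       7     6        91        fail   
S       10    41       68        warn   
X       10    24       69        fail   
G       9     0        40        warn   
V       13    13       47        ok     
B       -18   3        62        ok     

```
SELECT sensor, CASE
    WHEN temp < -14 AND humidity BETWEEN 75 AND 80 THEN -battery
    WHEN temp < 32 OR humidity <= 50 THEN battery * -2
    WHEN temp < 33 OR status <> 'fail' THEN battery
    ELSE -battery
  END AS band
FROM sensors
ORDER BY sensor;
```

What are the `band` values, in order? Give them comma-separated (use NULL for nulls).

-6, 0, -172, -120, -22, -16, -100, -82, -160, -12, -26, -48, -118

sensor=B: temp < 32 OR humidity <= 50 → -6
sensor=G: temp < 32 OR humidity <= 50 → 0
sensor=H: temp < 32 OR humidity <= 50 → -172
sensor=J: temp < 32 OR humidity <= 50 → -120
sensor=K: temp < 32 OR humidity <= 50 → -22
sensor=N: temp < 32 OR humidity <= 50 → -16
sensor=P: temp < 32 OR humidity <= 50 → -100
sensor=S: temp < 32 OR humidity <= 50 → -82
sensor=T: temp < 32 OR humidity <= 50 → -160
sensor=U: temp < 32 OR humidity <= 50 → -12
sensor=V: temp < 32 OR humidity <= 50 → -26
sensor=X: temp < 32 OR humidity <= 50 → -48
sensor=Y: temp < 32 OR humidity <= 50 → -118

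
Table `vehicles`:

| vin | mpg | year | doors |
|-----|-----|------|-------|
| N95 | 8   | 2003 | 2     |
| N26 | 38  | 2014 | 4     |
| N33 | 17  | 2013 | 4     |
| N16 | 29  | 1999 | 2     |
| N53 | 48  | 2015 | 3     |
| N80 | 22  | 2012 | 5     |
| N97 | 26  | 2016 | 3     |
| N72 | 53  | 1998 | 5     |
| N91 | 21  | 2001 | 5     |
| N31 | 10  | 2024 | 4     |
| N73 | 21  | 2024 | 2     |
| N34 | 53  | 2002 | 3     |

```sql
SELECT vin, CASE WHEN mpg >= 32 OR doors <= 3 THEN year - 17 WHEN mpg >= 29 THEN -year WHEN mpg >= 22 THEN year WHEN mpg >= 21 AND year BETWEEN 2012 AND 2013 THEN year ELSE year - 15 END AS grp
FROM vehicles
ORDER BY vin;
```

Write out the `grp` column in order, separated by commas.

vin=N16: mpg >= 32 OR doors <= 3 → 1982
vin=N26: mpg >= 32 OR doors <= 3 → 1997
vin=N31: ELSE → 2009
vin=N33: ELSE → 1998
vin=N34: mpg >= 32 OR doors <= 3 → 1985
vin=N53: mpg >= 32 OR doors <= 3 → 1998
vin=N72: mpg >= 32 OR doors <= 3 → 1981
vin=N73: mpg >= 32 OR doors <= 3 → 2007
vin=N80: mpg >= 22 → 2012
vin=N91: ELSE → 1986
vin=N95: mpg >= 32 OR doors <= 3 → 1986
vin=N97: mpg >= 32 OR doors <= 3 → 1999

1982, 1997, 2009, 1998, 1985, 1998, 1981, 2007, 2012, 1986, 1986, 1999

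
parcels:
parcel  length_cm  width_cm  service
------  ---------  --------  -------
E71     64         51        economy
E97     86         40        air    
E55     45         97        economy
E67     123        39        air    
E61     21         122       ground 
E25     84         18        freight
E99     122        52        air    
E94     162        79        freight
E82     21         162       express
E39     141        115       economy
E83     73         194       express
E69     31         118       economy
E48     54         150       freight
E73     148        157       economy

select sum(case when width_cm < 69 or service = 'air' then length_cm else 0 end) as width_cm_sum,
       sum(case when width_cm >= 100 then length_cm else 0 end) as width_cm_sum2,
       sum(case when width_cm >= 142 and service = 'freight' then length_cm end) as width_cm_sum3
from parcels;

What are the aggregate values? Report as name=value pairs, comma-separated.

width_cm_sum=479, width_cm_sum2=489, width_cm_sum3=54

[width_cm_sum: width_cm < 69 or service = 'air']
parcel=E71: ✓ → 64
parcel=E97: ✓ → 86
parcel=E55: ✗
parcel=E67: ✓ → 123
parcel=E61: ✗
parcel=E25: ✓ → 84
parcel=E99: ✓ → 122
parcel=E94: ✗
parcel=E82: ✗
parcel=E39: ✗
parcel=E83: ✗
parcel=E69: ✗
parcel=E48: ✗
parcel=E73: ✗
width_cm_sum = 64 + 86 + 123 + 84 + 122 = 479
—
[width_cm_sum2: width_cm >= 100]
parcel=E71: ✗
parcel=E97: ✗
parcel=E55: ✗
parcel=E67: ✗
parcel=E61: ✓ → 21
parcel=E25: ✗
parcel=E99: ✗
parcel=E94: ✗
parcel=E82: ✓ → 21
parcel=E39: ✓ → 141
parcel=E83: ✓ → 73
parcel=E69: ✓ → 31
parcel=E48: ✓ → 54
parcel=E73: ✓ → 148
width_cm_sum2 = 21 + 21 + 141 + 73 + 31 + 54 + 148 = 489
—
[width_cm_sum3: width_cm >= 142 and service = 'freight']
parcel=E71: ✗
parcel=E97: ✗
parcel=E55: ✗
parcel=E67: ✗
parcel=E61: ✗
parcel=E25: ✗
parcel=E99: ✗
parcel=E94: ✗
parcel=E82: ✗
parcel=E39: ✗
parcel=E83: ✗
parcel=E69: ✗
parcel=E48: ✓ → 54
parcel=E73: ✗
width_cm_sum3 = 54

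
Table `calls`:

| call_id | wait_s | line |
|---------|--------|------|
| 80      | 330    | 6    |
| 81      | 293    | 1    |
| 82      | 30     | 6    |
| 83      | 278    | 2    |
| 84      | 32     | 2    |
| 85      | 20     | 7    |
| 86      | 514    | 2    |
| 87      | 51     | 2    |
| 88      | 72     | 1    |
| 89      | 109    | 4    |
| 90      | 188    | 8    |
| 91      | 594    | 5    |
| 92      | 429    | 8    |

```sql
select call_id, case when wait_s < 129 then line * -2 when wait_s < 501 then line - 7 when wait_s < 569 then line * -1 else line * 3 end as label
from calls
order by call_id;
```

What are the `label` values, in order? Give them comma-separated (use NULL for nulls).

-1, -6, -12, -5, -4, -14, -2, -4, -2, -8, 1, 15, 1

call_id=80: wait_s < 501 → -1
call_id=81: wait_s < 501 → -6
call_id=82: wait_s < 129 → -12
call_id=83: wait_s < 501 → -5
call_id=84: wait_s < 129 → -4
call_id=85: wait_s < 129 → -14
call_id=86: wait_s < 569 → -2
call_id=87: wait_s < 129 → -4
call_id=88: wait_s < 129 → -2
call_id=89: wait_s < 129 → -8
call_id=90: wait_s < 501 → 1
call_id=91: ELSE → 15
call_id=92: wait_s < 501 → 1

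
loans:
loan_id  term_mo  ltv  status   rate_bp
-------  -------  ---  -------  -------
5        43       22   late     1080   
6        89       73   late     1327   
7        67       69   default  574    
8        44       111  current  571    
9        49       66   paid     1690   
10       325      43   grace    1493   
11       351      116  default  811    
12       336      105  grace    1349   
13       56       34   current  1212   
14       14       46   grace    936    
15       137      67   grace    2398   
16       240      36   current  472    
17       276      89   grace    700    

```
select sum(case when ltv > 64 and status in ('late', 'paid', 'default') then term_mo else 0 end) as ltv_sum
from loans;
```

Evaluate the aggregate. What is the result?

556

loan_id=5: ✗
loan_id=6: ✓ → 89
loan_id=7: ✓ → 67
loan_id=8: ✗
loan_id=9: ✓ → 49
loan_id=10: ✗
loan_id=11: ✓ → 351
loan_id=12: ✗
loan_id=13: ✗
loan_id=14: ✗
loan_id=15: ✗
loan_id=16: ✗
loan_id=17: ✗
ltv_sum = 89 + 67 + 49 + 351 = 556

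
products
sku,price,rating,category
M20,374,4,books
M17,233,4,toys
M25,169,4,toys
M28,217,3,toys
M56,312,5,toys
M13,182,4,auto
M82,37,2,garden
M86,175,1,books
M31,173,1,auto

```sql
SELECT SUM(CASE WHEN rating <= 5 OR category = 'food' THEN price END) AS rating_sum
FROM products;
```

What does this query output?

1872

sku=M20: ✓ → 374
sku=M17: ✓ → 233
sku=M25: ✓ → 169
sku=M28: ✓ → 217
sku=M56: ✓ → 312
sku=M13: ✓ → 182
sku=M82: ✓ → 37
sku=M86: ✓ → 175
sku=M31: ✓ → 173
rating_sum = 374 + 233 + 169 + 217 + 312 + 182 + 37 + 175 + 173 = 1872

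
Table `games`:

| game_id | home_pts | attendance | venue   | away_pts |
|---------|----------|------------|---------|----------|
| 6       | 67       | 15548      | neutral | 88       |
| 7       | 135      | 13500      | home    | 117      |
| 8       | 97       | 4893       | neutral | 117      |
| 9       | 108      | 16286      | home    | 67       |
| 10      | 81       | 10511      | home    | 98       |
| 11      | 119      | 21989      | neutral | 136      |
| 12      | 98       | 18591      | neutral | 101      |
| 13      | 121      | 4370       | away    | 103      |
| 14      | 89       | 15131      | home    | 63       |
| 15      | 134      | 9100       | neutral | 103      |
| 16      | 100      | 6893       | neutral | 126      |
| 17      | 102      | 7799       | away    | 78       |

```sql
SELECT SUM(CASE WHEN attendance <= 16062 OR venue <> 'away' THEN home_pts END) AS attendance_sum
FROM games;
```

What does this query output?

1251

game_id=6: ✓ → 67
game_id=7: ✓ → 135
game_id=8: ✓ → 97
game_id=9: ✓ → 108
game_id=10: ✓ → 81
game_id=11: ✓ → 119
game_id=12: ✓ → 98
game_id=13: ✓ → 121
game_id=14: ✓ → 89
game_id=15: ✓ → 134
game_id=16: ✓ → 100
game_id=17: ✓ → 102
attendance_sum = 67 + 135 + 97 + 108 + 81 + 119 + 98 + 121 + 89 + 134 + 100 + 102 = 1251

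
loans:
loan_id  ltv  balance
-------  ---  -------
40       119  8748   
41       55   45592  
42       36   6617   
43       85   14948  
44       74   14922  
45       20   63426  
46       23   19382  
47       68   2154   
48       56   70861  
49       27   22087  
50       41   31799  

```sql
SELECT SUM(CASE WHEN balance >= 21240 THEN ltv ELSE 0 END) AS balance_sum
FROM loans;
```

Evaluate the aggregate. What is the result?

loan_id=40: ✗
loan_id=41: ✓ → 55
loan_id=42: ✗
loan_id=43: ✗
loan_id=44: ✗
loan_id=45: ✓ → 20
loan_id=46: ✗
loan_id=47: ✗
loan_id=48: ✓ → 56
loan_id=49: ✓ → 27
loan_id=50: ✓ → 41
balance_sum = 55 + 20 + 56 + 27 + 41 = 199

199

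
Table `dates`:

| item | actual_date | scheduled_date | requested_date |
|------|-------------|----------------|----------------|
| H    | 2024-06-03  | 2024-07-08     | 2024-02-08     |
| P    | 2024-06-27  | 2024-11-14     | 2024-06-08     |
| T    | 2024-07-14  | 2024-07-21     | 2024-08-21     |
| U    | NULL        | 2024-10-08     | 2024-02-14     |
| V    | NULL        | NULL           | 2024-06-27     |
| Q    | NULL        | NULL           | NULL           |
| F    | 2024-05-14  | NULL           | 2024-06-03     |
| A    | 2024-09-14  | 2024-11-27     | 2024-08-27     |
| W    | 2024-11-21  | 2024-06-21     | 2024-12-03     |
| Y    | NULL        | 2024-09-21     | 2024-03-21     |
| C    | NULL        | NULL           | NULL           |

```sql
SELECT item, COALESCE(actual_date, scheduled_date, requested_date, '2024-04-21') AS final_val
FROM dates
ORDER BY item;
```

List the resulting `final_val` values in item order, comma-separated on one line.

item=A: actual_date=2024-09-14 → 2024-09-14
item=C: actual_date=NULL, scheduled_date=NULL, requested_date=NULL, → literal 2024-04-21 → 2024-04-21
item=F: actual_date=2024-05-14 → 2024-05-14
item=H: actual_date=2024-06-03 → 2024-06-03
item=P: actual_date=2024-06-27 → 2024-06-27
item=Q: actual_date=NULL, scheduled_date=NULL, requested_date=NULL, → literal 2024-04-21 → 2024-04-21
item=T: actual_date=2024-07-14 → 2024-07-14
item=U: actual_date=NULL, scheduled_date=2024-10-08 → 2024-10-08
item=V: actual_date=NULL, scheduled_date=NULL, requested_date=2024-06-27 → 2024-06-27
item=W: actual_date=2024-11-21 → 2024-11-21
item=Y: actual_date=NULL, scheduled_date=2024-09-21 → 2024-09-21

2024-09-14, 2024-04-21, 2024-05-14, 2024-06-03, 2024-06-27, 2024-04-21, 2024-07-14, 2024-10-08, 2024-06-27, 2024-11-21, 2024-09-21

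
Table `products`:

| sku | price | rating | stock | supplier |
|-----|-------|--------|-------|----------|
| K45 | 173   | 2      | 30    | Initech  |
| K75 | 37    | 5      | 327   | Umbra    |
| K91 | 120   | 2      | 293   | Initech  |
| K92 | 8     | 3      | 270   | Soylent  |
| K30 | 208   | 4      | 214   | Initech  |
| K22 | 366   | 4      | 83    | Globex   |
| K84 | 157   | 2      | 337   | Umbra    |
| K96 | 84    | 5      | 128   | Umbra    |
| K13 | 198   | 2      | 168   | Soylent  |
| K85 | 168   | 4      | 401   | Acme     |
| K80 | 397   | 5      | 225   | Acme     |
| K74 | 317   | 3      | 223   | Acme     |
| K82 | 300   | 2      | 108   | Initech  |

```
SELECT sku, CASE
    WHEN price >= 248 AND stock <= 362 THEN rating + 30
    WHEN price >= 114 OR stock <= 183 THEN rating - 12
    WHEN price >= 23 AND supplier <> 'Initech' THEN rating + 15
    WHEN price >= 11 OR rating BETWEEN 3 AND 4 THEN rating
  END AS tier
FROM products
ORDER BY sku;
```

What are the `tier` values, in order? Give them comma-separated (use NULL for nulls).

-10, 34, -8, -10, 33, 20, 35, 32, -10, -8, -10, 3, -7

sku=K13: price >= 114 OR stock <= 183 → -10
sku=K22: price >= 248 AND stock <= 362 → 34
sku=K30: price >= 114 OR stock <= 183 → -8
sku=K45: price >= 114 OR stock <= 183 → -10
sku=K74: price >= 248 AND stock <= 362 → 33
sku=K75: price >= 23 AND supplier <> 'Initech' → 20
sku=K80: price >= 248 AND stock <= 362 → 35
sku=K82: price >= 248 AND stock <= 362 → 32
sku=K84: price >= 114 OR stock <= 183 → -10
sku=K85: price >= 114 OR stock <= 183 → -8
sku=K91: price >= 114 OR stock <= 183 → -10
sku=K92: price >= 11 OR rating BETWEEN 3 AND 4 → 3
sku=K96: price >= 114 OR stock <= 183 → -7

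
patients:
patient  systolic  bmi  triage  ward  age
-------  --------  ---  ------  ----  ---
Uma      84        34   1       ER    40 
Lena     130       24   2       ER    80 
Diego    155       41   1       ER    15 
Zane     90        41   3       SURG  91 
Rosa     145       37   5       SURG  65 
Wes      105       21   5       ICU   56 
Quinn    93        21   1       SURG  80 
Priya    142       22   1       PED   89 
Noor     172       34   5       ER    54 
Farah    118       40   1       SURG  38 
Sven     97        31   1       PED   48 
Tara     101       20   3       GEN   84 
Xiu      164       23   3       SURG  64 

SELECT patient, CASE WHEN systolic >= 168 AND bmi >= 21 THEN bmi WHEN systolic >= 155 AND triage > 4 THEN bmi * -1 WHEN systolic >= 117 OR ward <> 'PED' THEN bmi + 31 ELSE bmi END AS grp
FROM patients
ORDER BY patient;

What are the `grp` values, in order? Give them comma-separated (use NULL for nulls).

72, 71, 55, 34, 53, 52, 68, 31, 51, 65, 52, 54, 72

patient=Diego: systolic >= 117 OR ward <> 'PED' → 72
patient=Farah: systolic >= 117 OR ward <> 'PED' → 71
patient=Lena: systolic >= 117 OR ward <> 'PED' → 55
patient=Noor: systolic >= 168 AND bmi >= 21 → 34
patient=Priya: systolic >= 117 OR ward <> 'PED' → 53
patient=Quinn: systolic >= 117 OR ward <> 'PED' → 52
patient=Rosa: systolic >= 117 OR ward <> 'PED' → 68
patient=Sven: ELSE → 31
patient=Tara: systolic >= 117 OR ward <> 'PED' → 51
patient=Uma: systolic >= 117 OR ward <> 'PED' → 65
patient=Wes: systolic >= 117 OR ward <> 'PED' → 52
patient=Xiu: systolic >= 117 OR ward <> 'PED' → 54
patient=Zane: systolic >= 117 OR ward <> 'PED' → 72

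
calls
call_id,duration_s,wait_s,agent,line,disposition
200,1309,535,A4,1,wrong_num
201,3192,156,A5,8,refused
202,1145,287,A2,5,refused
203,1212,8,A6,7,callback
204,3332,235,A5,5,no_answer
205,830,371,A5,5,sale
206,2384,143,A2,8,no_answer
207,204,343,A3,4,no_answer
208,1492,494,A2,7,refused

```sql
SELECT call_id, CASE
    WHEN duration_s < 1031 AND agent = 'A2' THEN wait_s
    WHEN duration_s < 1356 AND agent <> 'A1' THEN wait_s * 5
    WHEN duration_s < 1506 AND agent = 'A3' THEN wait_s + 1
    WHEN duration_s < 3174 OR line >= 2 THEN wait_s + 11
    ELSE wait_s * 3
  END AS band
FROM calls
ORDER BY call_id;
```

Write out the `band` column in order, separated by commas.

2675, 167, 1435, 40, 246, 1855, 154, 1715, 505

call_id=200: duration_s < 1356 AND agent <> 'A1' → 2675
call_id=201: duration_s < 3174 OR line >= 2 → 167
call_id=202: duration_s < 1356 AND agent <> 'A1' → 1435
call_id=203: duration_s < 1356 AND agent <> 'A1' → 40
call_id=204: duration_s < 3174 OR line >= 2 → 246
call_id=205: duration_s < 1356 AND agent <> 'A1' → 1855
call_id=206: duration_s < 3174 OR line >= 2 → 154
call_id=207: duration_s < 1356 AND agent <> 'A1' → 1715
call_id=208: duration_s < 3174 OR line >= 2 → 505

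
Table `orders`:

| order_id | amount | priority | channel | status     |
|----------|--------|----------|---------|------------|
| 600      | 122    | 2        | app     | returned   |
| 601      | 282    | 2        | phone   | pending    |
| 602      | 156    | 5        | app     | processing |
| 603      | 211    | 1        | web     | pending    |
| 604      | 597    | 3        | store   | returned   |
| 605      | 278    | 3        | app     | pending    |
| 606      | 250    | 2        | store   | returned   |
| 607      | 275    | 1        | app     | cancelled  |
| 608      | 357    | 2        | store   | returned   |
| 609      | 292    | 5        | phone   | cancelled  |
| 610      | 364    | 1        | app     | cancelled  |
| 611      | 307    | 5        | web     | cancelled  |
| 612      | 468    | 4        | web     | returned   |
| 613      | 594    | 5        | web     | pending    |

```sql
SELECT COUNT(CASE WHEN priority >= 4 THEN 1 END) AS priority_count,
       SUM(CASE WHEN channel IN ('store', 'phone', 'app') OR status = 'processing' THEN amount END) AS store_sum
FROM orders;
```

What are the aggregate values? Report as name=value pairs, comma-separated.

[priority_count: priority >= 4]
order_id=600: ✗
order_id=601: ✗
order_id=602: ✓ → 1
order_id=603: ✗
order_id=604: ✗
order_id=605: ✗
order_id=606: ✗
order_id=607: ✗
order_id=608: ✗
order_id=609: ✓ → 1
order_id=610: ✗
order_id=611: ✓ → 1
order_id=612: ✓ → 1
order_id=613: ✓ → 1
priority_count = COUNT(1, 1, 1, 1, 1) = 5
—
[store_sum: channel IN ('store', 'phone', 'app') OR status = 'processing']
order_id=600: ✓ → 122
order_id=601: ✓ → 282
order_id=602: ✓ → 156
order_id=603: ✗
order_id=604: ✓ → 597
order_id=605: ✓ → 278
order_id=606: ✓ → 250
order_id=607: ✓ → 275
order_id=608: ✓ → 357
order_id=609: ✓ → 292
order_id=610: ✓ → 364
order_id=611: ✗
order_id=612: ✗
order_id=613: ✗
store_sum = 122 + 282 + 156 + 597 + 278 + 250 + 275 + 357 + 292 + 364 = 2973

priority_count=5, store_sum=2973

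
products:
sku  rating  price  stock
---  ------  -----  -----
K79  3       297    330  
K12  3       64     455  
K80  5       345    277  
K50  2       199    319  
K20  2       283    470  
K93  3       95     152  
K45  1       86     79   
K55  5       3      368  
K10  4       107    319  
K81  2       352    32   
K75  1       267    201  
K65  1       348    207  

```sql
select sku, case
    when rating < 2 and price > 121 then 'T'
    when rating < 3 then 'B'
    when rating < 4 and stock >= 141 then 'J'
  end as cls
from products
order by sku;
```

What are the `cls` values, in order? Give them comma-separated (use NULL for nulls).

sku=K10: (no match → NULL) → NULL
sku=K12: rating < 4 and stock >= 141 → J
sku=K20: rating < 3 → B
sku=K45: rating < 3 → B
sku=K50: rating < 3 → B
sku=K55: (no match → NULL) → NULL
sku=K65: rating < 2 and price > 121 → T
sku=K75: rating < 2 and price > 121 → T
sku=K79: rating < 4 and stock >= 141 → J
sku=K80: (no match → NULL) → NULL
sku=K81: rating < 3 → B
sku=K93: rating < 4 and stock >= 141 → J

NULL, J, B, B, B, NULL, T, T, J, NULL, B, J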